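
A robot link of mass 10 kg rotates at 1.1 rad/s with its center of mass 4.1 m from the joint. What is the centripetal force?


F = m * omega^2 * r
= 10 * 1.1^2 * 4.1
= 10 * 1.21 * 4.1
= 49.61 N


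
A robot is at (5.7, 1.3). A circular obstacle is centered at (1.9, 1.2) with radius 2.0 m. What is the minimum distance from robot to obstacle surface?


center_dist = sqrt((5.7-1.9)^2 + (1.3-1.2)^2)
= sqrt(14.44 + 0.01)
= 3.8013
min_dist = center_dist - radius = 3.8013 - 2.0 = 1.8013 m


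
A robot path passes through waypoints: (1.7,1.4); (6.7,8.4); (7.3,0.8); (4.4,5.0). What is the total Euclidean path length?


Segment lengths:
  seg1 = sqrt((5.0)^2 + (7.0)^2) = 8.6023
  seg2 = sqrt((0.6)^2 + (-7.6)^2) = 7.6236
  seg3 = sqrt((-2.9)^2 + (4.2)^2) = 5.1039
Total = 21.3299


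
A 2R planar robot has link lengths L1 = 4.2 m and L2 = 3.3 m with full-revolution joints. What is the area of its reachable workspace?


r_max = L1 + L2 = 7.5 m
r_min = |L1 - L2| = 0.9 m
Area = pi*(r_max^2 - r_min^2)
= pi*(56.25 - 0.81)
= pi * 55.44
= 174.1699 m^2


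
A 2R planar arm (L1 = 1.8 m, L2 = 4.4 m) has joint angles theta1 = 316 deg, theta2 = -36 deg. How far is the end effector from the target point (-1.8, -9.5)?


End effector via forward kinematics:
x = L1*cos(t1) + L2*cos(t1+t2) = 2.0589
y = L1*sin(t1) + L2*sin(t1+t2) = -5.5835
Distance to target:
d = sqrt((-1.8 - 2.0589)^2 + (-9.5 - -5.5835)^2)
= sqrt(14.8908 + 15.3387)
= 5.4981 m


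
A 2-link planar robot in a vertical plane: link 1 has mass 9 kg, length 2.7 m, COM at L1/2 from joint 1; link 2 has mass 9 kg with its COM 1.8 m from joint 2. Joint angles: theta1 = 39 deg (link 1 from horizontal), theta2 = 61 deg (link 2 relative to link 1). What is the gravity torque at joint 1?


Horizontal distance from joint 1 to link-1 COM:
  x_c1 = (L1/2)*cos(t1) = 1.35 * 0.7771 = 1.0491 m
Horizontal distance from joint 1 to link-2 COM:
  x_c2 = L1*cos(t1) + Lc2*cos(t1+t2)
       = 2.7*0.7771 + 1.8*-0.1736 = 1.7857 m
tau1 = m1*g*x_c1 + m2*g*x_c2
     = 9*9.81*1.0491 + 9*9.81*1.7857
     = 92.6292 + 157.6619
     = 250.2911 Nm


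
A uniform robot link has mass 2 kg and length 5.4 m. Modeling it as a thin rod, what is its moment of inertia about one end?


I = (1/3) * m * L^2
= (1/3) * 2 * 5.4^2
= 0.333333 * 2 * 29.16
= 19.44 kg*m^2


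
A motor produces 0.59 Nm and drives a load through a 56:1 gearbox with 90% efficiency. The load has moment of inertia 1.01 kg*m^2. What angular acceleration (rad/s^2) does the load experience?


tau_out = tau_motor * N * eta
= 0.59 * 56 * 0.9 = 29.736 Nm
alpha = tau_out / I = 29.736 / 1.01
= 29.4416 rad/s^2


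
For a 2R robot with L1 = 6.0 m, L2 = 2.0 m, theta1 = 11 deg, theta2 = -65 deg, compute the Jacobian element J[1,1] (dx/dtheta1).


J[1,1] = -L1*sin(t1) - L2*sin(t1+t2)
= -6.0*sin(11) - 2.0*sin(-54)
= 0.4732


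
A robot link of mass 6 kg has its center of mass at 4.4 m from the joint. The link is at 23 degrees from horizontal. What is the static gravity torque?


tau = m*g*L*cos(angle)
= 6 * 9.81 * 4.4 * cos(23 deg)
= 6 * 9.81 * 4.4 * 0.9205
= 238.396 Nm


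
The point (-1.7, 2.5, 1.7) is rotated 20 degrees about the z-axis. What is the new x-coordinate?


Rotation about z-axis: x' = x*cos(theta) - y*sin(theta)
= -1.7 * 0.9397 - 2.5 * 0.342
= -2.4525


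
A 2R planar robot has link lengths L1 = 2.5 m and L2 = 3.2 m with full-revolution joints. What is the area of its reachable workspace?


r_max = L1 + L2 = 5.7 m
r_min = |L1 - L2| = 0.7 m
Area = pi*(r_max^2 - r_min^2)
= pi*(32.49 - 0.49)
= pi * 32.0
= 100.531 m^2


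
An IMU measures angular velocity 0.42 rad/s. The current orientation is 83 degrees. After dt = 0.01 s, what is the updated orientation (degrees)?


delta_theta = w * dt = 0.42 * 0.01 = 0.0042 rad
= 0.2406 deg
theta_new = 83 + 0.2406 = 83.2406 deg


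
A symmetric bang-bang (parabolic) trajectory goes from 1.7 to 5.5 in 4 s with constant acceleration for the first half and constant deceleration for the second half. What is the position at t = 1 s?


Symmetric rest-to-rest: each phase covers (pf-p0)/2 in time T/2. 0.5*a*(T/2)^2 = (pf-p0)/2 => a = 4*(pf-p0)/T^2
a = 4*(5.5-1.7)/4^2 = 0.95
t = 1 is in the acceleration phase (t <= T/2).
p = p0 + 0.5*a*t^2 = 1.7 + 0.5*0.95*1^2
= 2.175


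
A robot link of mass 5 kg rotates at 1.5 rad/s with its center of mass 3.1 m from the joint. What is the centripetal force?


F = m * omega^2 * r
= 5 * 1.5^2 * 3.1
= 5 * 2.25 * 3.1
= 34.875 N


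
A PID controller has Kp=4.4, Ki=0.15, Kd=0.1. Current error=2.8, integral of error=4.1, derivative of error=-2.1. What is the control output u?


u = Kp*e + Ki*int(e) + Kd*de/dt
= 4.4*2.8 + 0.15*4.1 + 0.1*(-2.1)
= 12.32 + 0.615 + -0.21
= 12.725


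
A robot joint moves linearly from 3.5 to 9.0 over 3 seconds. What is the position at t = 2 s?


s = t/T = 2/3 = 0.6667
p(t) = p0 + (pf-p0)*s
= 3.5 + (9.0 - 3.5) * 0.6667
= 7.1667


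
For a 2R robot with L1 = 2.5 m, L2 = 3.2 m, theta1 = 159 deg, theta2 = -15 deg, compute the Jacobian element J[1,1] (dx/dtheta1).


J[1,1] = -L1*sin(t1) - L2*sin(t1+t2)
= -2.5*sin(159) - 3.2*sin(144)
= -2.7768


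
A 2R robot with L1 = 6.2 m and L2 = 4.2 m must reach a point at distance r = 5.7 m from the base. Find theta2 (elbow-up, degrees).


cos(theta2) = (r^2 - L1^2 - L2^2) / (2*L1*L2)
cos(theta2) = (32.49 - 38.44 - 17.64) / 52.08
cos(theta2) = -0.452957
theta2 = 116.9336 degrees


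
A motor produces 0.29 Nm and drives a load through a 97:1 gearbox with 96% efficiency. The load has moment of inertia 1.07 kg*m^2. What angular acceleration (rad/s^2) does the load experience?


tau_out = tau_motor * N * eta
= 0.29 * 97 * 0.96 = 27.0048 Nm
alpha = tau_out / I = 27.0048 / 1.07
= 25.2381 rad/s^2


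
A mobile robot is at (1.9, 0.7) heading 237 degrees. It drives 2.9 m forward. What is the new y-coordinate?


y_new = y0 + d*sin(theta)
= 0.7 + 2.9*sin(237)
= 0.7 + -2.4321
= -1.7321


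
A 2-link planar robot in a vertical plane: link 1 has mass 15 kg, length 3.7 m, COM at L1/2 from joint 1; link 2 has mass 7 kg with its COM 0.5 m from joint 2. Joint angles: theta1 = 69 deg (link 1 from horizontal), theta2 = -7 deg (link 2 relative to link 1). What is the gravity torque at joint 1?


Horizontal distance from joint 1 to link-1 COM:
  x_c1 = (L1/2)*cos(t1) = 1.85 * 0.3584 = 0.663 m
Horizontal distance from joint 1 to link-2 COM:
  x_c2 = L1*cos(t1) + Lc2*cos(t1+t2)
       = 3.7*0.3584 + 0.5*0.4695 = 1.5607 m
tau1 = m1*g*x_c1 + m2*g*x_c2
     = 15*9.81*0.663 + 7*9.81*1.5607
     = 97.5576 + 107.1731
     = 204.7307 Nm


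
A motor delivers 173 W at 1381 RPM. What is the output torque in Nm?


omega = 1381 * 2*pi/60 = 144.618 rad/s
tau = P / omega = 173 / 144.618
= 1.1963 Nm


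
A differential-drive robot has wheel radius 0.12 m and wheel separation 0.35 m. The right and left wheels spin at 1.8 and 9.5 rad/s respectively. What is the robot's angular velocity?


vR = r*wR = 0.12*1.8 = 0.216 m/s
vL = r*wL = 0.12*9.5 = 1.14 m/s
v = (vR+vL)/2 = 0.678 m/s
omega = (vR-vL)/L = -2.64 rad/s
angular velocity = -2.64 rad/s


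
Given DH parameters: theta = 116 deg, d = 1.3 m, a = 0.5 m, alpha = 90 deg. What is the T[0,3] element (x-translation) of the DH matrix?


T[0,3] = a * cos(theta)
= 0.5 * cos(116 deg)
= 0.5 * -0.4384
= -0.2192


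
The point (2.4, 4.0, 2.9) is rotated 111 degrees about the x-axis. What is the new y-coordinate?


Rotation about x-axis: y' = y*cos(theta) - z*sin(theta)
= 4.0 * -0.3584 - 2.9 * 0.9336
= -4.1409


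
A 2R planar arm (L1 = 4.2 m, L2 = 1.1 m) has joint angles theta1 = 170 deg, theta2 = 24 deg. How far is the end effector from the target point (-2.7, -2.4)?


End effector via forward kinematics:
x = L1*cos(t1) + L2*cos(t1+t2) = -5.2035
y = L1*sin(t1) + L2*sin(t1+t2) = 0.4632
Distance to target:
d = sqrt((-2.7 - -5.2035)^2 + (-2.4 - 0.4632)^2)
= sqrt(6.2676 + 8.198)
= 3.8034 m


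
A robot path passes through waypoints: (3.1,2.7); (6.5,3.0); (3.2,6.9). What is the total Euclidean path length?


Segment lengths:
  seg1 = sqrt((3.4)^2 + (0.3)^2) = 3.4132
  seg2 = sqrt((-3.3)^2 + (3.9)^2) = 5.1088
Total = 8.522


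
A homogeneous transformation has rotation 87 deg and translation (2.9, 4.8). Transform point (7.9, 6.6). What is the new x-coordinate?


x' = cos(theta)*px - sin(theta)*py + tx
= 0.0523*7.9 - 0.9986*6.6 + 2.9
= -3.2775


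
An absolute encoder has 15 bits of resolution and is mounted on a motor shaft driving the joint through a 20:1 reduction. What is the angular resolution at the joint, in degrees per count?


counts = 2^15 = 32768
effective counts at joint = 32768 * 20 = 655360
resolution = 360 / 655360
= 5.4932e-04 deg/count


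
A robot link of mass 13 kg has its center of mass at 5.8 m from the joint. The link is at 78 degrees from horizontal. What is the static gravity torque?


tau = m*g*L*cos(angle)
= 13 * 9.81 * 5.8 * cos(78 deg)
= 13 * 9.81 * 5.8 * 0.2079
= 153.7869 Nm


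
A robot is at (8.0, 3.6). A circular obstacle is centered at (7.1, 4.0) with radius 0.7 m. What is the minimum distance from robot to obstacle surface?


center_dist = sqrt((8.0-7.1)^2 + (3.6-4.0)^2)
= sqrt(0.81 + 0.16)
= 0.9849
min_dist = center_dist - radius = 0.9849 - 0.7 = 0.2849 m


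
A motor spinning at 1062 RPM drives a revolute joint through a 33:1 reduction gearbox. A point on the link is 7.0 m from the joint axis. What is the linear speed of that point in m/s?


omega_motor = 1062 * 2*pi/60 = 111.2124 rad/s
omega_joint = omega_motor / 33 = 3.3701 rad/s
v = omega_joint * r = 3.3701 * 7.0
= 23.5905 m/s


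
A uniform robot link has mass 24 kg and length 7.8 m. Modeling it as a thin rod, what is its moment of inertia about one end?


I = (1/3) * m * L^2
= (1/3) * 24 * 7.8^2
= 0.333333 * 24 * 60.84
= 486.72 kg*m^2


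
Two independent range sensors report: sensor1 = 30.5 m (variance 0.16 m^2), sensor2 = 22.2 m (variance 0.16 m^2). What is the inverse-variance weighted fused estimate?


w1 = (1/var1) / (1/var1 + 1/var2)
   = 6.25 / (6.25 + 6.25) = 0.5
w2 = 1 - w1 = 0.5
fused = w1*s1 + w2*s2 = 15.25 + 11.1
= 26.35 m


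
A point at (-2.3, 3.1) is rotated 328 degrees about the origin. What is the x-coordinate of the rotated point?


x' = x*cos(theta) - y*sin(theta)
cos(328 deg) = 0.848, sin(328 deg) = -0.5299
x' = -2.3 * 0.848 - 3.1 * -0.5299
= -1.9505 - -1.6427
= -0.3078


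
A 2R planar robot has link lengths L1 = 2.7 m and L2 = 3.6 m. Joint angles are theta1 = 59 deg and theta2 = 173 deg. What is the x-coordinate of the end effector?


Convert angles to radians: theta1 = 1.0297, theta2 = 3.0194
x = L1*cos(theta1) + L2*cos(theta1+theta2)
x = 1.3906 + -2.2164
x = -0.8258


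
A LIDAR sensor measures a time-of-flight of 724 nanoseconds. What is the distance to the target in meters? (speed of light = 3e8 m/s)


tof = 724 ns = 7.24e-07 s
dist = c * tof / 2
= 3e8 * 7.24e-07 / 2
= 108.6 m


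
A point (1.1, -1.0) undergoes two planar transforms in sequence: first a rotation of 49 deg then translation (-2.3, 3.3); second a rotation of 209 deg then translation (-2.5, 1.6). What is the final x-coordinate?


After transform 1:
x1 = cos(49)*1.1 - sin(49)*-1.0 + -2.3 = -0.8236
y1 = sin(49)*1.1 + cos(49)*-1.0 + 3.3 = 3.4741
After transform 2:
x2 = cos(209)*-0.8236 - sin(209)*3.4741 + -2.5
= -0.0954


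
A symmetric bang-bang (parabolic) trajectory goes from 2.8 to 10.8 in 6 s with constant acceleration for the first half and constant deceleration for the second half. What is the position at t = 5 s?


Symmetric rest-to-rest: each phase covers (pf-p0)/2 in time T/2. 0.5*a*(T/2)^2 = (pf-p0)/2 => a = 4*(pf-p0)/T^2
a = 4*(10.8-2.8)/6^2 = 0.8889
t = 5 is in the deceleration phase (t > T/2).
p = pf - 0.5*a*(T-t)^2 = 10.8 - 0.5*0.8889*1^2
= 10.3556


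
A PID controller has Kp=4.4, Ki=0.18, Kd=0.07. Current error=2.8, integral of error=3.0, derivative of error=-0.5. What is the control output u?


u = Kp*e + Ki*int(e) + Kd*de/dt
= 4.4*2.8 + 0.18*3.0 + 0.07*(-0.5)
= 12.32 + 0.54 + -0.035
= 12.825


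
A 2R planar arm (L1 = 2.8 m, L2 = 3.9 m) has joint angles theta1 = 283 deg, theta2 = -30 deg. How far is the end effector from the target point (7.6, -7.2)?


End effector via forward kinematics:
x = L1*cos(t1) + L2*cos(t1+t2) = -0.5104
y = L1*sin(t1) + L2*sin(t1+t2) = -6.4578
Distance to target:
d = sqrt((7.6 - -0.5104)^2 + (-7.2 - -6.4578)^2)
= sqrt(65.7784 + 0.5508)
= 8.1443 m


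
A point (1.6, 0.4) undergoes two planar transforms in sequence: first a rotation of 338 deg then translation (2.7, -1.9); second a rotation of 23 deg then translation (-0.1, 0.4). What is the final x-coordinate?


After transform 1:
x1 = cos(338)*1.6 - sin(338)*0.4 + 2.7 = 4.3333
y1 = sin(338)*1.6 + cos(338)*0.4 + -1.9 = -2.1285
After transform 2:
x2 = cos(23)*4.3333 - sin(23)*-2.1285 + -0.1
= 4.7205


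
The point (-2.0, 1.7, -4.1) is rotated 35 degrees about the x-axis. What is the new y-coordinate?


Rotation about x-axis: y' = y*cos(theta) - z*sin(theta)
= 1.7 * 0.8192 - -4.1 * 0.5736
= 3.7442


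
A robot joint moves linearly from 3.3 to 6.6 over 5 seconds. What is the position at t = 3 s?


s = t/T = 3/5 = 0.6
p(t) = p0 + (pf-p0)*s
= 3.3 + (6.6 - 3.3) * 0.6
= 5.28


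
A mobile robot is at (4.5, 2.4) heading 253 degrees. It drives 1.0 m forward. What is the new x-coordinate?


x_new = x0 + d*cos(theta)
= 4.5 + 1.0*cos(253)
= 4.5 + -0.2924
= 4.2076


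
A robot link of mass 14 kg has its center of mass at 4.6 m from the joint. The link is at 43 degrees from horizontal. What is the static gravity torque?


tau = m*g*L*cos(angle)
= 14 * 9.81 * 4.6 * cos(43 deg)
= 14 * 9.81 * 4.6 * 0.7314
= 462.0429 Nm


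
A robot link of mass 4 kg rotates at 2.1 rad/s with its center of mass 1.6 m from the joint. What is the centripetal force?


F = m * omega^2 * r
= 4 * 2.1^2 * 1.6
= 4 * 4.41 * 1.6
= 28.224 N


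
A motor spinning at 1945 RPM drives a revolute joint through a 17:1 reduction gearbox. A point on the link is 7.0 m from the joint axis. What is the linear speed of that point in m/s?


omega_motor = 1945 * 2*pi/60 = 203.6799 rad/s
omega_joint = omega_motor / 17 = 11.9812 rad/s
v = omega_joint * r = 11.9812 * 7.0
= 83.8682 m/s


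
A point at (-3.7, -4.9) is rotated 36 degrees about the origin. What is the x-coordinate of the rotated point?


x' = x*cos(theta) - y*sin(theta)
cos(36 deg) = 0.809, sin(36 deg) = 0.5878
x' = -3.7 * 0.809 - -4.9 * 0.5878
= -2.9934 - -2.8801
= -0.1132


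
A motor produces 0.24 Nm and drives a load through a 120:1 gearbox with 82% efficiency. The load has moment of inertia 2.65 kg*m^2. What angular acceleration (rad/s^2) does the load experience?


tau_out = tau_motor * N * eta
= 0.24 * 120 * 0.82 = 23.616 Nm
alpha = tau_out / I = 23.616 / 2.65
= 8.9117 rad/s^2


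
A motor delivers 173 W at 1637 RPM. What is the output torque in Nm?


omega = 1637 * 2*pi/60 = 171.4262 rad/s
tau = P / omega = 173 / 171.4262
= 1.0092 Nm


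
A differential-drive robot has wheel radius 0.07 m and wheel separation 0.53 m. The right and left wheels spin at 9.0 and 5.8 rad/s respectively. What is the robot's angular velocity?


vR = r*wR = 0.07*9.0 = 0.63 m/s
vL = r*wL = 0.07*5.8 = 0.406 m/s
v = (vR+vL)/2 = 0.518 m/s
omega = (vR-vL)/L = 0.4226 rad/s
angular velocity = 0.4226 rad/s


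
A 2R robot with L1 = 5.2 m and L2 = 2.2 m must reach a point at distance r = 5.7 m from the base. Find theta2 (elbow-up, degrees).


cos(theta2) = (r^2 - L1^2 - L2^2) / (2*L1*L2)
cos(theta2) = (32.49 - 27.04 - 4.84) / 22.88
cos(theta2) = 0.026661
theta2 = 88.4723 degrees


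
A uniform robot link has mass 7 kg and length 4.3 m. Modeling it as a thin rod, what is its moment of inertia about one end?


I = (1/3) * m * L^2
= (1/3) * 7 * 4.3^2
= 0.333333 * 7 * 18.49
= 43.1433 kg*m^2


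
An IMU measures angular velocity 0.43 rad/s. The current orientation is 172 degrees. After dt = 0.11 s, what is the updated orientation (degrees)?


delta_theta = w * dt = 0.43 * 0.11 = 0.0473 rad
= 2.7101 deg
theta_new = 172 + 2.7101 = 174.7101 deg


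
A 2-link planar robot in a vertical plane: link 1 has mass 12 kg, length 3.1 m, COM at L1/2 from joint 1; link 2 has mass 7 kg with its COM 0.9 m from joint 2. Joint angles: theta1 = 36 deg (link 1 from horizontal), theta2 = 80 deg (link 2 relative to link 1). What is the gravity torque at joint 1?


Horizontal distance from joint 1 to link-1 COM:
  x_c1 = (L1/2)*cos(t1) = 1.55 * 0.809 = 1.254 m
Horizontal distance from joint 1 to link-2 COM:
  x_c2 = L1*cos(t1) + Lc2*cos(t1+t2)
       = 3.1*0.809 + 0.9*-0.4384 = 2.1134 m
tau1 = m1*g*x_c1 + m2*g*x_c2
     = 12*9.81*1.254 + 7*9.81*2.1134
     = 147.6181 + 145.1285
     = 292.7466 Nm


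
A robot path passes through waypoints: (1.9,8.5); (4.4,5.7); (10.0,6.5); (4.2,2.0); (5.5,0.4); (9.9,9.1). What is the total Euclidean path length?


Segment lengths:
  seg1 = sqrt((2.5)^2 + (-2.8)^2) = 3.7537
  seg2 = sqrt((5.6)^2 + (0.8)^2) = 5.6569
  seg3 = sqrt((-5.8)^2 + (-4.5)^2) = 7.341
  seg4 = sqrt((1.3)^2 + (-1.6)^2) = 2.0616
  seg5 = sqrt((4.4)^2 + (8.7)^2) = 9.7494
Total = 28.5624


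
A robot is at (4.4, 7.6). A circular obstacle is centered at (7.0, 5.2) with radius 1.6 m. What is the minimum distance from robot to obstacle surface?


center_dist = sqrt((4.4-7.0)^2 + (7.6-5.2)^2)
= sqrt(6.76 + 5.76)
= 3.5384
min_dist = center_dist - radius = 3.5384 - 1.6 = 1.9384 m


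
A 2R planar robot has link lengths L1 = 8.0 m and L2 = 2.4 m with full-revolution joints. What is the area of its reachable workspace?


r_max = L1 + L2 = 10.4 m
r_min = |L1 - L2| = 5.6 m
Area = pi*(r_max^2 - r_min^2)
= pi*(108.16 - 31.36)
= pi * 76.8
= 241.2743 m^2


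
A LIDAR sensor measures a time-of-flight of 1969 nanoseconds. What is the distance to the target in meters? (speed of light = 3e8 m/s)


tof = 1969 ns = 1.969e-06 s
dist = c * tof / 2
= 3e8 * 1.969e-06 / 2
= 295.35 m


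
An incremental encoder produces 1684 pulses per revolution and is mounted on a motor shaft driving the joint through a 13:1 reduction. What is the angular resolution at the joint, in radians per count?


counts per rev = 1684
effective counts at joint = 1684 * 13 = 21892
resolution = 2*pi / 21892
= 2.8701e-04 rad/count


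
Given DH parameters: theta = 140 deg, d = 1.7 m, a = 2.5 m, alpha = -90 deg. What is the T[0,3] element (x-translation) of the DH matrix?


T[0,3] = a * cos(theta)
= 2.5 * cos(140 deg)
= 2.5 * -0.766
= -1.9151


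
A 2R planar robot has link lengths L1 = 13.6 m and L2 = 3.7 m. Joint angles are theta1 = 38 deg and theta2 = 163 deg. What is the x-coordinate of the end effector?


Convert angles to radians: theta1 = 0.6632, theta2 = 2.8449
x = L1*cos(theta1) + L2*cos(theta1+theta2)
x = 10.7169 + -3.4542
x = 7.2627


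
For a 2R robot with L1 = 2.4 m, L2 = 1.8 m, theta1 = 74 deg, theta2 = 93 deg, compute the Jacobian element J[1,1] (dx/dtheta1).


J[1,1] = -L1*sin(t1) - L2*sin(t1+t2)
= -2.4*sin(74) - 1.8*sin(167)
= -2.7119


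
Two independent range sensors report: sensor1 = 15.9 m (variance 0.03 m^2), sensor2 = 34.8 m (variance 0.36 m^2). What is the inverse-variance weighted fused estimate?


w1 = (1/var1) / (1/var1 + 1/var2)
   = 33.3333 / (33.3333 + 2.7778) = 0.9231
w2 = 1 - w1 = 0.0769
fused = w1*s1 + w2*s2 = 14.6769 + 2.6769
= 17.3538 m


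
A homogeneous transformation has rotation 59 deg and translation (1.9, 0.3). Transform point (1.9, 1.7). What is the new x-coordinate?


x' = cos(theta)*px - sin(theta)*py + tx
= 0.515*1.9 - 0.8572*1.7 + 1.9
= 1.4214


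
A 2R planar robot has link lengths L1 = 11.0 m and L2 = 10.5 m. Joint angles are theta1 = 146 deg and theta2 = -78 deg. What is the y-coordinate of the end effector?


Convert angles to radians: theta1 = 2.5482, theta2 = -1.3614
y = L1*sin(theta1) + L2*sin(theta1+theta2)
y = 6.1511 + 9.7354
y = 15.8866


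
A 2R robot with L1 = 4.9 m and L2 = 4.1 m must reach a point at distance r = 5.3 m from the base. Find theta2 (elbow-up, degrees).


cos(theta2) = (r^2 - L1^2 - L2^2) / (2*L1*L2)
cos(theta2) = (28.09 - 24.01 - 16.81) / 40.18
cos(theta2) = -0.316824
theta2 = 108.471 degrees


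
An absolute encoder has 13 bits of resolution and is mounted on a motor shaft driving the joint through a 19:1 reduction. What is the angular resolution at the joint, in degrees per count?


counts = 2^13 = 8192
effective counts at joint = 8192 * 19 = 155648
resolution = 360 / 155648
= 0.0023 deg/count


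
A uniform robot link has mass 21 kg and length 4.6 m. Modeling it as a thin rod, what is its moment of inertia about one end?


I = (1/3) * m * L^2
= (1/3) * 21 * 4.6^2
= 0.333333 * 21 * 21.16
= 148.12 kg*m^2


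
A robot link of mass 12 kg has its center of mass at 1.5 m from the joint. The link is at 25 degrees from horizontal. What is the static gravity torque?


tau = m*g*L*cos(angle)
= 12 * 9.81 * 1.5 * cos(25 deg)
= 12 * 9.81 * 1.5 * 0.9063
= 160.0358 Nm


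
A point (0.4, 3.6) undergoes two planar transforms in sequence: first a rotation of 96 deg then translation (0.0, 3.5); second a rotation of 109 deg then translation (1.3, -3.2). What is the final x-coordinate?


After transform 1:
x1 = cos(96)*0.4 - sin(96)*3.6 + 0.0 = -3.6221
y1 = sin(96)*0.4 + cos(96)*3.6 + 3.5 = 3.5215
After transform 2:
x2 = cos(109)*-3.6221 - sin(109)*3.5215 + 1.3
= -0.8504


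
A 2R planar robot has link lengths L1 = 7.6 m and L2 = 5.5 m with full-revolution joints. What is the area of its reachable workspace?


r_max = L1 + L2 = 13.1 m
r_min = |L1 - L2| = 2.1 m
Area = pi*(r_max^2 - r_min^2)
= pi*(171.61 - 4.41)
= pi * 167.2
= 525.2743 m^2


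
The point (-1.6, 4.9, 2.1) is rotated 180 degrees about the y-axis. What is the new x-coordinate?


Rotation about y-axis: x' = x*cos(theta) + z*sin(theta)
= -1.6 * -1.0 + 2.1 * 0.0
= 1.6


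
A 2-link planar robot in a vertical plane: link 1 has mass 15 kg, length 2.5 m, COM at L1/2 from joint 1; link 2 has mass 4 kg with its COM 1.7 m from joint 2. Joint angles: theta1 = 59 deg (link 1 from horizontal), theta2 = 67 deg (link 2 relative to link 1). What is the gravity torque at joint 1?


Horizontal distance from joint 1 to link-1 COM:
  x_c1 = (L1/2)*cos(t1) = 1.25 * 0.515 = 0.6438 m
Horizontal distance from joint 1 to link-2 COM:
  x_c2 = L1*cos(t1) + Lc2*cos(t1+t2)
       = 2.5*0.515 + 1.7*-0.5878 = 0.2884 m
tau1 = m1*g*x_c1 + m2*g*x_c2
     = 15*9.81*0.6438 + 4*9.81*0.2884
     = 94.7348 + 11.3153
     = 106.0501 Nm


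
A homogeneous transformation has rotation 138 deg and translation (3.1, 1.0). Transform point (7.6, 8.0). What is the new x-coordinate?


x' = cos(theta)*px - sin(theta)*py + tx
= -0.7431*7.6 - 0.6691*8.0 + 3.1
= -7.9009


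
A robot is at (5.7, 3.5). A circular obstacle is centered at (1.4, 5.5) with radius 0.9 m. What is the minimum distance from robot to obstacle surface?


center_dist = sqrt((5.7-1.4)^2 + (3.5-5.5)^2)
= sqrt(18.49 + 4.0)
= 4.7424
min_dist = center_dist - radius = 4.7424 - 0.9 = 3.8424 m


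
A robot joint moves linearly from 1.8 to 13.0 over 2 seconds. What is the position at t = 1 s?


s = t/T = 1/2 = 0.5
p(t) = p0 + (pf-p0)*s
= 1.8 + (13.0 - 1.8) * 0.5
= 7.4


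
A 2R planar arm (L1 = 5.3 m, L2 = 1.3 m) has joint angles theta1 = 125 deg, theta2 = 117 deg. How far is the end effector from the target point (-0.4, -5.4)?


End effector via forward kinematics:
x = L1*cos(t1) + L2*cos(t1+t2) = -3.6503
y = L1*sin(t1) + L2*sin(t1+t2) = 3.1937
Distance to target:
d = sqrt((-0.4 - -3.6503)^2 + (-5.4 - 3.1937)^2)
= sqrt(10.5642 + 73.8512)
= 9.1878 m


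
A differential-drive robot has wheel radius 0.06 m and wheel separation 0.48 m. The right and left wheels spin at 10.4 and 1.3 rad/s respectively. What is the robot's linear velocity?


vR = r*wR = 0.06*10.4 = 0.624 m/s
vL = r*wL = 0.06*1.3 = 0.078 m/s
v = (vR+vL)/2 = 0.351 m/s
omega = (vR-vL)/L = 1.1375 rad/s
linear velocity = 0.351 m/s


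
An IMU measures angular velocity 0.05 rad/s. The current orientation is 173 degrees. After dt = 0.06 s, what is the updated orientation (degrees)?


delta_theta = w * dt = 0.05 * 0.06 = 0.003 rad
= 0.1719 deg
theta_new = 173 + 0.1719 = 173.1719 deg


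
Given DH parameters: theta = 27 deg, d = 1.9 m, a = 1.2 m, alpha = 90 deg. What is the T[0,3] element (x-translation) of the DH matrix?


T[0,3] = a * cos(theta)
= 1.2 * cos(27 deg)
= 1.2 * 0.891
= 1.0692


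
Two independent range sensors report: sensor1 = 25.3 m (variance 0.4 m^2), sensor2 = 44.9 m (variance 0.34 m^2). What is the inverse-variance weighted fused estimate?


w1 = (1/var1) / (1/var1 + 1/var2)
   = 2.5 / (2.5 + 2.9412) = 0.4595
w2 = 1 - w1 = 0.5405
fused = w1*s1 + w2*s2 = 11.6243 + 24.2703
= 35.8946 m


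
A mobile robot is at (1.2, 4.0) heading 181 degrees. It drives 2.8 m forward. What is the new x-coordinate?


x_new = x0 + d*cos(theta)
= 1.2 + 2.8*cos(181)
= 1.2 + -2.7996
= -1.5996


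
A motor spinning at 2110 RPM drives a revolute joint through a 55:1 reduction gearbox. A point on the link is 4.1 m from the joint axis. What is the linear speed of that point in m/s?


omega_motor = 2110 * 2*pi/60 = 220.9587 rad/s
omega_joint = omega_motor / 55 = 4.0174 rad/s
v = omega_joint * r = 4.0174 * 4.1
= 16.4715 m/s


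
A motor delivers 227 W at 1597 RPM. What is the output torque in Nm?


omega = 1597 * 2*pi/60 = 167.2374 rad/s
tau = P / omega = 227 / 167.2374
= 1.3574 Nm


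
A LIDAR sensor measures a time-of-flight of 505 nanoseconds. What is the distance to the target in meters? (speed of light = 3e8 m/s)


tof = 505 ns = 5.05e-07 s
dist = c * tof / 2
= 3e8 * 5.05e-07 / 2
= 75.75 m


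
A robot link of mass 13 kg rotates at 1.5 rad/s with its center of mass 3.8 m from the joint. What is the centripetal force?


F = m * omega^2 * r
= 13 * 1.5^2 * 3.8
= 13 * 2.25 * 3.8
= 111.15 N


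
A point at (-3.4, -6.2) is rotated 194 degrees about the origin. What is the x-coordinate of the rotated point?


x' = x*cos(theta) - y*sin(theta)
cos(194 deg) = -0.9703, sin(194 deg) = -0.2419
x' = -3.4 * -0.9703 - -6.2 * -0.2419
= 3.299 - 1.4999
= 1.7991


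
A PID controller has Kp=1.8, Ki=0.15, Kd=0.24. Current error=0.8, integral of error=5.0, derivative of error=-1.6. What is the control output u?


u = Kp*e + Ki*int(e) + Kd*de/dt
= 1.8*0.8 + 0.15*5.0 + 0.24*(-1.6)
= 1.44 + 0.75 + -0.384
= 1.806


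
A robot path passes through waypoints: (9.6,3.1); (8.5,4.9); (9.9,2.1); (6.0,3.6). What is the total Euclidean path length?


Segment lengths:
  seg1 = sqrt((-1.1)^2 + (1.8)^2) = 2.1095
  seg2 = sqrt((1.4)^2 + (-2.8)^2) = 3.1305
  seg3 = sqrt((-3.9)^2 + (1.5)^2) = 4.1785
Total = 9.4185


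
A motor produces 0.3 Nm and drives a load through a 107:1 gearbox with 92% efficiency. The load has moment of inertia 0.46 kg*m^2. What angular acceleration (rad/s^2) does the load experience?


tau_out = tau_motor * N * eta
= 0.3 * 107 * 0.92 = 29.532 Nm
alpha = tau_out / I = 29.532 / 0.46
= 64.2 rad/s^2


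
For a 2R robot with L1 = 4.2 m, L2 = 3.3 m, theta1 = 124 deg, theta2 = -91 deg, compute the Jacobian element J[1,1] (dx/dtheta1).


J[1,1] = -L1*sin(t1) - L2*sin(t1+t2)
= -4.2*sin(124) - 3.3*sin(33)
= -5.2793


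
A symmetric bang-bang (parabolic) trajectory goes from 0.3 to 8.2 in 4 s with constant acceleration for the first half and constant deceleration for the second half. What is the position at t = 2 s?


Symmetric rest-to-rest: each phase covers (pf-p0)/2 in time T/2. 0.5*a*(T/2)^2 = (pf-p0)/2 => a = 4*(pf-p0)/T^2
a = 4*(8.2-0.3)/4^2 = 1.975
t = 2 is in the acceleration phase (t <= T/2).
p = p0 + 0.5*a*t^2 = 0.3 + 0.5*1.975*2^2
= 4.25


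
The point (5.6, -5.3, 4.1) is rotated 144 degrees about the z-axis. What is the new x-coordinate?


Rotation about z-axis: x' = x*cos(theta) - y*sin(theta)
= 5.6 * -0.809 - -5.3 * 0.5878
= -1.4152


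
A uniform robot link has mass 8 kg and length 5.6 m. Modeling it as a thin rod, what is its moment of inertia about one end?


I = (1/3) * m * L^2
= (1/3) * 8 * 5.6^2
= 0.333333 * 8 * 31.36
= 83.6267 kg*m^2


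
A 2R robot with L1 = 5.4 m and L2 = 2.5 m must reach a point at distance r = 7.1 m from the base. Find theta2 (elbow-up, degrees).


cos(theta2) = (r^2 - L1^2 - L2^2) / (2*L1*L2)
cos(theta2) = (50.41 - 29.16 - 6.25) / 27.0
cos(theta2) = 0.555556
theta2 = 56.251 degrees


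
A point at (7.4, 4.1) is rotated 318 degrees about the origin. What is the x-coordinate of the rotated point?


x' = x*cos(theta) - y*sin(theta)
cos(318 deg) = 0.7431, sin(318 deg) = -0.6691
x' = 7.4 * 0.7431 - 4.1 * -0.6691
= 5.4993 - -2.7434
= 8.2427


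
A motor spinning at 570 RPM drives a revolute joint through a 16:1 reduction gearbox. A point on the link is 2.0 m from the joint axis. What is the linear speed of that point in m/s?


omega_motor = 570 * 2*pi/60 = 59.6903 rad/s
omega_joint = omega_motor / 16 = 3.7306 rad/s
v = omega_joint * r = 3.7306 * 2.0
= 7.4613 m/s


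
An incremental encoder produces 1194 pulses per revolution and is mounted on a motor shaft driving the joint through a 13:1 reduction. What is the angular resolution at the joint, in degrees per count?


counts per rev = 1194
effective counts at joint = 1194 * 13 = 15522
resolution = 360 / 15522
= 0.0232 deg/count


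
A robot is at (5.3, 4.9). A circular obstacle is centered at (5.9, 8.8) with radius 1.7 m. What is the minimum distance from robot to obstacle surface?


center_dist = sqrt((5.3-5.9)^2 + (4.9-8.8)^2)
= sqrt(0.36 + 15.21)
= 3.9459
min_dist = center_dist - radius = 3.9459 - 1.7 = 2.2459 m


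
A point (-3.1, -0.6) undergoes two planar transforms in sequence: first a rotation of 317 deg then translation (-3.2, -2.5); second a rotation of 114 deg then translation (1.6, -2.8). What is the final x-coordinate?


After transform 1:
x1 = cos(317)*-3.1 - sin(317)*-0.6 + -3.2 = -5.8764
y1 = sin(317)*-3.1 + cos(317)*-0.6 + -2.5 = -0.8246
After transform 2:
x2 = cos(114)*-5.8764 - sin(114)*-0.8246 + 1.6
= 4.7435


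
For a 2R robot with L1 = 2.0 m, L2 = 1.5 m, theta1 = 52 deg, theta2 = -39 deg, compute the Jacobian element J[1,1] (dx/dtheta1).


J[1,1] = -L1*sin(t1) - L2*sin(t1+t2)
= -2.0*sin(52) - 1.5*sin(13)
= -1.9134


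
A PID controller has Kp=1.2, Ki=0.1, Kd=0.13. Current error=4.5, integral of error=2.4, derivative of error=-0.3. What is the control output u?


u = Kp*e + Ki*int(e) + Kd*de/dt
= 1.2*4.5 + 0.1*2.4 + 0.13*(-0.3)
= 5.4 + 0.24 + -0.039
= 5.601


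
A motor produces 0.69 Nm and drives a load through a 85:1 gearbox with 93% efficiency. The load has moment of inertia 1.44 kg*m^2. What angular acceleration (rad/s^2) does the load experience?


tau_out = tau_motor * N * eta
= 0.69 * 85 * 0.93 = 54.5445 Nm
alpha = tau_out / I = 54.5445 / 1.44
= 37.8781 rad/s^2


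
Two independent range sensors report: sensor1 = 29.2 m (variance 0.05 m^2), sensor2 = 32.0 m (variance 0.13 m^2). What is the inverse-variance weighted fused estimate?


w1 = (1/var1) / (1/var1 + 1/var2)
   = 20.0 / (20.0 + 7.6923) = 0.7222
w2 = 1 - w1 = 0.2778
fused = w1*s1 + w2*s2 = 21.0889 + 8.8889
= 29.9778 m


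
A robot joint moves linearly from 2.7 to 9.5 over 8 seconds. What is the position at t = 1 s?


s = t/T = 1/8 = 0.125
p(t) = p0 + (pf-p0)*s
= 2.7 + (9.5 - 2.7) * 0.125
= 3.55


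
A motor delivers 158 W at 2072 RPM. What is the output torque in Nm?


omega = 2072 * 2*pi/60 = 216.9793 rad/s
tau = P / omega = 158 / 216.9793
= 0.7282 Nm


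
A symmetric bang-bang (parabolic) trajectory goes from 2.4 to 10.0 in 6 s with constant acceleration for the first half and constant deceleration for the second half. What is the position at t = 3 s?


Symmetric rest-to-rest: each phase covers (pf-p0)/2 in time T/2. 0.5*a*(T/2)^2 = (pf-p0)/2 => a = 4*(pf-p0)/T^2
a = 4*(10.0-2.4)/6^2 = 0.8444
t = 3 is in the acceleration phase (t <= T/2).
p = p0 + 0.5*a*t^2 = 2.4 + 0.5*0.8444*3^2
= 6.2


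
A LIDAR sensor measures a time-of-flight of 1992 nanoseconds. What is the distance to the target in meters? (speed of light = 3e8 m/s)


tof = 1992 ns = 1.992e-06 s
dist = c * tof / 2
= 3e8 * 1.992e-06 / 2
= 298.8 m


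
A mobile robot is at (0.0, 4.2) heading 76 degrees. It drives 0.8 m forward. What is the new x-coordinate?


x_new = x0 + d*cos(theta)
= 0.0 + 0.8*cos(76)
= 0.0 + 0.1935
= 0.1935


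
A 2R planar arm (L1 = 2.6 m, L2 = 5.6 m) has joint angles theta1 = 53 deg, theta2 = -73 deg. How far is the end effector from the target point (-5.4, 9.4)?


End effector via forward kinematics:
x = L1*cos(t1) + L2*cos(t1+t2) = 6.827
y = L1*sin(t1) + L2*sin(t1+t2) = 0.1611
Distance to target:
d = sqrt((-5.4 - 6.827)^2 + (9.4 - 0.1611)^2)
= sqrt(149.4995 + 85.3565)
= 15.325 m


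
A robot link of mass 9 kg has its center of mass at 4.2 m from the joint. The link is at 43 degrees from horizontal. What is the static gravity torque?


tau = m*g*L*cos(angle)
= 9 * 9.81 * 4.2 * cos(43 deg)
= 9 * 9.81 * 4.2 * 0.7314
= 271.1991 Nm


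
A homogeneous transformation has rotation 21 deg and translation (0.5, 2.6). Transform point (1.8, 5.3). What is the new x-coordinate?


x' = cos(theta)*px - sin(theta)*py + tx
= 0.9336*1.8 - 0.3584*5.3 + 0.5
= 0.2811


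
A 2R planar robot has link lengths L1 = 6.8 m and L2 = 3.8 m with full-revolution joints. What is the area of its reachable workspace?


r_max = L1 + L2 = 10.6 m
r_min = |L1 - L2| = 3.0 m
Area = pi*(r_max^2 - r_min^2)
= pi*(112.36 - 9.0)
= pi * 103.36
= 324.715 m^2


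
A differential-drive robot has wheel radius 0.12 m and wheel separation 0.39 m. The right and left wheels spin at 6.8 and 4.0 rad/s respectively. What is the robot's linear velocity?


vR = r*wR = 0.12*6.8 = 0.816 m/s
vL = r*wL = 0.12*4.0 = 0.48 m/s
v = (vR+vL)/2 = 0.648 m/s
omega = (vR-vL)/L = 0.8615 rad/s
linear velocity = 0.648 m/s


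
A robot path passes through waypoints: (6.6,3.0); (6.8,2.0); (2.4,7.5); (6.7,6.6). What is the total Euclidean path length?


Segment lengths:
  seg1 = sqrt((0.2)^2 + (-1.0)^2) = 1.0198
  seg2 = sqrt((-4.4)^2 + (5.5)^2) = 7.0434
  seg3 = sqrt((4.3)^2 + (-0.9)^2) = 4.3932
Total = 12.4564


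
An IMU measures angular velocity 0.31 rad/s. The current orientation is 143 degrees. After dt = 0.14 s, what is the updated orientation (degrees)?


delta_theta = w * dt = 0.31 * 0.14 = 0.0434 rad
= 2.4866 deg
theta_new = 143 + 2.4866 = 145.4866 deg


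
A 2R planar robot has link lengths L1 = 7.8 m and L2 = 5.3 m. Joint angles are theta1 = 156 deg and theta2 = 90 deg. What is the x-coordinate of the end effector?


Convert angles to radians: theta1 = 2.7227, theta2 = 1.5708
x = L1*cos(theta1) + L2*cos(theta1+theta2)
x = -7.1257 + -2.1557
x = -9.2814


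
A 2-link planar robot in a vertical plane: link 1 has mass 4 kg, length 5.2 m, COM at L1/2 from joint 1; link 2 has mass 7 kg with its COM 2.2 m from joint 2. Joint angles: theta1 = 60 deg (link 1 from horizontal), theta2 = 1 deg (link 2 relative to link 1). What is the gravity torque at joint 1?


Horizontal distance from joint 1 to link-1 COM:
  x_c1 = (L1/2)*cos(t1) = 2.6 * 0.5 = 1.3 m
Horizontal distance from joint 1 to link-2 COM:
  x_c2 = L1*cos(t1) + Lc2*cos(t1+t2)
       = 5.2*0.5 + 2.2*0.4848 = 3.6666 m
tau1 = m1*g*x_c1 + m2*g*x_c2
     = 4*9.81*1.3 + 7*9.81*3.6666
     = 51.012 + 251.7841
     = 302.7961 Nm


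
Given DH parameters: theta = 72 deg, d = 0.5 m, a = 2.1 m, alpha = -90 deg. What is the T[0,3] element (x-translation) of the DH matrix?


T[0,3] = a * cos(theta)
= 2.1 * cos(72 deg)
= 2.1 * 0.309
= 0.6489


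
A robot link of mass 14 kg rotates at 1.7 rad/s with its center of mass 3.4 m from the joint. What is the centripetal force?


F = m * omega^2 * r
= 14 * 1.7^2 * 3.4
= 14 * 2.89 * 3.4
= 137.564 N


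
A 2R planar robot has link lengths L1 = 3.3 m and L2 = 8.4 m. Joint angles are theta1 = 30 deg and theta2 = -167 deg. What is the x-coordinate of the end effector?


Convert angles to radians: theta1 = 0.5236, theta2 = -2.9147
x = L1*cos(theta1) + L2*cos(theta1+theta2)
x = 2.8579 + -6.1434
x = -3.2855


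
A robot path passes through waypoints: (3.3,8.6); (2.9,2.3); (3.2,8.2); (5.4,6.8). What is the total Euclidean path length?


Segment lengths:
  seg1 = sqrt((-0.4)^2 + (-6.3)^2) = 6.3127
  seg2 = sqrt((0.3)^2 + (5.9)^2) = 5.9076
  seg3 = sqrt((2.2)^2 + (-1.4)^2) = 2.6077
Total = 14.828


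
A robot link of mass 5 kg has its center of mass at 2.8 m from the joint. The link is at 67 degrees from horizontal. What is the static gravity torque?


tau = m*g*L*cos(angle)
= 5 * 9.81 * 2.8 * cos(67 deg)
= 5 * 9.81 * 2.8 * 0.3907
= 53.663 Nm


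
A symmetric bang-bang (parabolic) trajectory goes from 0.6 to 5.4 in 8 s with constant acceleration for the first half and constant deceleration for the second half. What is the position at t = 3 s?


Symmetric rest-to-rest: each phase covers (pf-p0)/2 in time T/2. 0.5*a*(T/2)^2 = (pf-p0)/2 => a = 4*(pf-p0)/T^2
a = 4*(5.4-0.6)/8^2 = 0.3
t = 3 is in the acceleration phase (t <= T/2).
p = p0 + 0.5*a*t^2 = 0.6 + 0.5*0.3*3^2
= 1.95


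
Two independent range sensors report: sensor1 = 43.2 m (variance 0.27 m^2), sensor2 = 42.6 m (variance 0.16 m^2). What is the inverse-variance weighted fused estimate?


w1 = (1/var1) / (1/var1 + 1/var2)
   = 3.7037 / (3.7037 + 6.25) = 0.3721
w2 = 1 - w1 = 0.6279
fused = w1*s1 + w2*s2 = 16.0744 + 26.7488
= 42.8233 m


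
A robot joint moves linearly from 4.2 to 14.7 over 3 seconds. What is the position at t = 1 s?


s = t/T = 1/3 = 0.3333
p(t) = p0 + (pf-p0)*s
= 4.2 + (14.7 - 4.2) * 0.3333
= 7.7


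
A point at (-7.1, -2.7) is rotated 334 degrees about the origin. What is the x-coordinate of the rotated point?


x' = x*cos(theta) - y*sin(theta)
cos(334 deg) = 0.8988, sin(334 deg) = -0.4384
x' = -7.1 * 0.8988 - -2.7 * -0.4384
= -6.3814 - 1.1836
= -7.565


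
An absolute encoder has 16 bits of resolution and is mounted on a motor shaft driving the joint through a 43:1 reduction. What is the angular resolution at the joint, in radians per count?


counts = 2^16 = 65536
effective counts at joint = 65536 * 43 = 2818048
resolution = 2*pi / 2818048
= 2.2296e-06 rad/count


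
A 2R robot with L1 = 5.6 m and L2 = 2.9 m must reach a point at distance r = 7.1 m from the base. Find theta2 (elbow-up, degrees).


cos(theta2) = (r^2 - L1^2 - L2^2) / (2*L1*L2)
cos(theta2) = (50.41 - 31.36 - 8.41) / 32.48
cos(theta2) = 0.327586
theta2 = 70.8777 degrees


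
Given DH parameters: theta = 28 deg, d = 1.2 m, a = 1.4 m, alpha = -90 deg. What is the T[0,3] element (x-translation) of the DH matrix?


T[0,3] = a * cos(theta)
= 1.4 * cos(28 deg)
= 1.4 * 0.8829
= 1.2361


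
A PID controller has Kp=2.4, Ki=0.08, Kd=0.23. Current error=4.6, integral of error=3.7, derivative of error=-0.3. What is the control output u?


u = Kp*e + Ki*int(e) + Kd*de/dt
= 2.4*4.6 + 0.08*3.7 + 0.23*(-0.3)
= 11.04 + 0.296 + -0.069
= 11.267


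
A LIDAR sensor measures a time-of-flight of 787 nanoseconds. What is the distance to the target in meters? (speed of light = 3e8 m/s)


tof = 787 ns = 7.87e-07 s
dist = c * tof / 2
= 3e8 * 7.87e-07 / 2
= 118.05 m


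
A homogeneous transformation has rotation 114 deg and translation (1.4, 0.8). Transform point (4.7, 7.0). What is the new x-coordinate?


x' = cos(theta)*px - sin(theta)*py + tx
= -0.4067*4.7 - 0.9135*7.0 + 1.4
= -6.9065


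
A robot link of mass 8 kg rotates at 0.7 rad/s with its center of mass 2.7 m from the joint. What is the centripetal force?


F = m * omega^2 * r
= 8 * 0.7^2 * 2.7
= 8 * 0.49 * 2.7
= 10.584 N


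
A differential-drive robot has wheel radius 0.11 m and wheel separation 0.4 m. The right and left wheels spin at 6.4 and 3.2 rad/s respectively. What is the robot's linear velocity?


vR = r*wR = 0.11*6.4 = 0.704 m/s
vL = r*wL = 0.11*3.2 = 0.352 m/s
v = (vR+vL)/2 = 0.528 m/s
omega = (vR-vL)/L = 0.88 rad/s
linear velocity = 0.528 m/s
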